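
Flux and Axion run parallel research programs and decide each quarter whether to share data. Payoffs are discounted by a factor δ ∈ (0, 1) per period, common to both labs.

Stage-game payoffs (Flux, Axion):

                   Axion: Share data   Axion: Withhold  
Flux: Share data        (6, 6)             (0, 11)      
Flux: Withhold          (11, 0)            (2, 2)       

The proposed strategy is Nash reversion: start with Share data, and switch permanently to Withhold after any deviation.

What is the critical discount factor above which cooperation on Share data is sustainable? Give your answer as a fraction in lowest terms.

6/(1−δ) ≥ 11 + 2δ/(1−δ)
6 ≥ 11 − 9δ
δ ≥ 5/9.

5/9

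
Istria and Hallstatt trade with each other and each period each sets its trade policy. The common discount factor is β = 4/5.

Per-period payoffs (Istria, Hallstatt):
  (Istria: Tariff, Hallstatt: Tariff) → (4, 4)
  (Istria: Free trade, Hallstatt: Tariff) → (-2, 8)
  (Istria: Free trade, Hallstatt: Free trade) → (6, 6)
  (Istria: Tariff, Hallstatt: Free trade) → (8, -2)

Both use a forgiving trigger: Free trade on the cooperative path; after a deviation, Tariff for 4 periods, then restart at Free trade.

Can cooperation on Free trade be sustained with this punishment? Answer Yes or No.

A one-shot deviation gives 8 now, then 4 for 4 periods, then back to 6.
Gain from deviating: (8−6) today; loss: (6−4) in each of the next 4 periods.
No-deviation condition: (6−4)(β+…+β^4) ≥ 8−6, i.e. β+…+β^4 ≥ 1.
At β = 4/5: β+…+β^4 = 2.3616 ≥ 1.0000.
So cooperation is sustainable.

Yes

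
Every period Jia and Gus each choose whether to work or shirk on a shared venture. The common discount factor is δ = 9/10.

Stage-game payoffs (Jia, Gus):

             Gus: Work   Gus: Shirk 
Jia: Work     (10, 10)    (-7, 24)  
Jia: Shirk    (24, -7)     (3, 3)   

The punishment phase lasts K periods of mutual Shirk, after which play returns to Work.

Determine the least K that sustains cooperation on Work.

3

IC: δ(1−δ^K)/(1−δ) ≥ (24−10)/(10−3) = 2.
With δ = 9/10: need 1 − δ^K ≥ 2·(1−9/10)/(9/10), i.e. δ^K ≤ 0.7778.
Since (9/10)^2 = 0.8100 and (9/10)^3 = 0.7290, the smallest such K is 3.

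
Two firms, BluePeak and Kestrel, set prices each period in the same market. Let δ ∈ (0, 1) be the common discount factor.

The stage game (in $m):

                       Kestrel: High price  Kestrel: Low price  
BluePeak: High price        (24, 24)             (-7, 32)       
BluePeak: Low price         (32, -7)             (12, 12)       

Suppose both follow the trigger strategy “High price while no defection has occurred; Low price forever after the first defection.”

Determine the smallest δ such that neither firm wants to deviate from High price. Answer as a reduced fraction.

2/5

Under grim trigger the critical discount factor is (T−C)/(T−P) with T = 32, C = 24, P = 12.
δ* = (32−24)/(32−12) = 8/20 = 2/5.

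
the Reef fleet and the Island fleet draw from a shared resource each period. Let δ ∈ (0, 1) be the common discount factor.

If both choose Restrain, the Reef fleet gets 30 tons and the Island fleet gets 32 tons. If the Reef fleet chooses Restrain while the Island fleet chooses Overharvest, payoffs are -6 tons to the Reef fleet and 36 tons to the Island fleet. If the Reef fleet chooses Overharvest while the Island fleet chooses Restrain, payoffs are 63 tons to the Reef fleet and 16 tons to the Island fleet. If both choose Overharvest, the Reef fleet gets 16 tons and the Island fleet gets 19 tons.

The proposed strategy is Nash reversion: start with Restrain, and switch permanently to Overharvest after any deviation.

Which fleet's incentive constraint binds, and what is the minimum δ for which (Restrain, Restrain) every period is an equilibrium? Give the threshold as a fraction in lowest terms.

the Reef fleet; δ ≥ 33/47

the Reef fleet's threshold: (63−30)/(63−16) = 33/47.
the Island fleet's threshold: (36−32)/(36−19) = 4/17.
33/47 > 4/17, so the Reef fleet binds and δ* = 33/47.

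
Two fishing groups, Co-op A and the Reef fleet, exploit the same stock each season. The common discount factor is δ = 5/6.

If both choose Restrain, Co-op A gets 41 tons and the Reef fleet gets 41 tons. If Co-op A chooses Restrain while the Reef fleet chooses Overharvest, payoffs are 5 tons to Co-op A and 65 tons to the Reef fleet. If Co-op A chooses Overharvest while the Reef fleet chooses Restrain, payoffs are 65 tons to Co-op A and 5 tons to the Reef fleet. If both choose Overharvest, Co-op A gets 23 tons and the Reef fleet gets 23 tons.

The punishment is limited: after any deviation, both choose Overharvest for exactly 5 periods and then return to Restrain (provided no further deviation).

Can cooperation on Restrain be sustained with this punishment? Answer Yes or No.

A one-shot deviation gives 65 now, then 23 for 5 periods, then back to 41.
Gain from deviating: (65−41) today; loss: (41−23) in each of the next 5 periods.
No-deviation condition: (41−23)(δ+…+δ^5) ≥ 65−41, i.e. δ+…+δ^5 ≥ 4/3.
At δ = 5/6: δ+…+δ^5 = 2.9906 ≥ 1.3333.
So cooperation is sustainable.

Yes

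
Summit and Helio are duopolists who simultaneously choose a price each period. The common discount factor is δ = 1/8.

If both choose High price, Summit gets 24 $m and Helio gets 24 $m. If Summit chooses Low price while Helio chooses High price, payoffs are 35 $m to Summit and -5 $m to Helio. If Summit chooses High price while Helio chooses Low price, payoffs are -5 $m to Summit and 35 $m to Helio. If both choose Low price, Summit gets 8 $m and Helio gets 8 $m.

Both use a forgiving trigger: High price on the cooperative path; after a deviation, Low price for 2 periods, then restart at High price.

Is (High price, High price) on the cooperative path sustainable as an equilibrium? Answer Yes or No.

Comparing payoff streams over the 3 periods until play realigns: cooperate → 24(1+δ+…+δ^2); deviate → 35 + 8(δ+…+δ^2).
Cooperation is sustained iff (24−8)(δ+…+δ^2) ≥ 35−24.
δ+…+δ^2 = 1/8·(1−(1/8)^2)/(1−1/8) = 0.1406, and (35−24)/(24−8) = 0.6875.
0.1406 < 0.6875, so cooperation is not sustainable.

No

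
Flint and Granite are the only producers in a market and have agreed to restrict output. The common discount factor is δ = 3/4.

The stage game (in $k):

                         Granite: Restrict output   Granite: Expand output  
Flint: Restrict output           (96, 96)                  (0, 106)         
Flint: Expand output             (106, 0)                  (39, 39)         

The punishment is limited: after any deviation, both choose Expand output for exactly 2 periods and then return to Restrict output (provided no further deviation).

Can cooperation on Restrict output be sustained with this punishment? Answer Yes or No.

IC: δ+…+δ^2 ≥ (106−96)/(96−39) = 10/57.
At δ = 3/4: partial sum = 1.3125 ≥ 0.1754. Cooperation sustainable.

Yes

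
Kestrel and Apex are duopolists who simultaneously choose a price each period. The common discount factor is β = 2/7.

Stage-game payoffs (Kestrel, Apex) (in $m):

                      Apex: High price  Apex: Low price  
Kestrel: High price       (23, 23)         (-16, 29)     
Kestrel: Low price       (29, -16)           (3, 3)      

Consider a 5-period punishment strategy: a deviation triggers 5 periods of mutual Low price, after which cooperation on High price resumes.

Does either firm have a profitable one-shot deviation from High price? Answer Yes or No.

A one-shot deviation gives 29 now, then 3 for 5 periods, then back to 23.
Gain from deviating: (29−23) today; loss: (23−3) in each of the next 5 periods.
No-deviation condition: (23−3)(β+…+β^5) ≥ 29−23, i.e. β+…+β^5 ≥ 3/10.
At β = 2/7: β+…+β^5 = 0.3992 ≥ 0.3000.
So cooperation is sustainable.

No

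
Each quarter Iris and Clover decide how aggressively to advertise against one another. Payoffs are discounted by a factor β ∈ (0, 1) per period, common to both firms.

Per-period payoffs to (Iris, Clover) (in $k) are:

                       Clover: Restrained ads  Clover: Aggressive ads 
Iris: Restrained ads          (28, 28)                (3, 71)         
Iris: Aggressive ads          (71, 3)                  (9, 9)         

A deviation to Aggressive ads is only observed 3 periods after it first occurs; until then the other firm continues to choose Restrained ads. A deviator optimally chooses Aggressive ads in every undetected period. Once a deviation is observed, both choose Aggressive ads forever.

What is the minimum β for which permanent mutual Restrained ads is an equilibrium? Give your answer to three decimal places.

0.885

The best deviation is to choose Aggressive ads for all 3 undetected periods, earning 71 each, then 9 forever once detected.
Deviation value: 71(1−β^3)/(1−β) + 9β^3/(1−β); cooperation value: 28/(1−β).
IC: 28 ≥ 71(1−β^3) + 9β^3 = 71 − 62β^3.
So β^3 ≥ 43/62, giving β ≥ (43/62)^(1/3) ≈ 0.885.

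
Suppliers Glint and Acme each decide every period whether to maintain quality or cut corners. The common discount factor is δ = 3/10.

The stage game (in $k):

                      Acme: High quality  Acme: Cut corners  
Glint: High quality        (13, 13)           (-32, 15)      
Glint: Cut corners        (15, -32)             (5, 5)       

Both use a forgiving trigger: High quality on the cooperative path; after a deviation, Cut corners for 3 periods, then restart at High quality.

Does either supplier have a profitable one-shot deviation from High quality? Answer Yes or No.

IC: δ+…+δ^3 ≥ (15−13)/(13−5) = 1/4.
At δ = 3/10: partial sum = 0.4170 ≥ 0.2500. Cooperation sustainable.

No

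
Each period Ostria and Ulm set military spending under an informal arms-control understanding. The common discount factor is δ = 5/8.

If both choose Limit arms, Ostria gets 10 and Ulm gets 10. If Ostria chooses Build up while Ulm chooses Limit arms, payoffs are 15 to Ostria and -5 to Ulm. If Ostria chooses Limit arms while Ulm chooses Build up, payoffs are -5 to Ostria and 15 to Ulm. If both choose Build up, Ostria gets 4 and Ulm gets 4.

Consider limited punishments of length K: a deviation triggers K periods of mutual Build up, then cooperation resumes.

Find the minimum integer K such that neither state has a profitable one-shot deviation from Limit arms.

2

IC: δ(1−δ^K)/(1−δ) ≥ (15−10)/(10−4) = 5/6.
With δ = 5/8: need 1 − δ^K ≥ 5/6·(1−5/8)/(5/8), i.e. δ^K ≤ 0.5000.
Since (5/8)^1 = 0.6250 and (5/8)^2 = 0.3906, the smallest such K is 2.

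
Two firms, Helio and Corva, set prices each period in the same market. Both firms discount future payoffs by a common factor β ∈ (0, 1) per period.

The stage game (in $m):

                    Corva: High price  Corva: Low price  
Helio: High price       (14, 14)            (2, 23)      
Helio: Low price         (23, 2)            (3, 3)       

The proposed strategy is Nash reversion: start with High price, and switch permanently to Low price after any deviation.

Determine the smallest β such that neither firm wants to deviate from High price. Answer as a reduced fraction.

One-period gain from deviating is 23 − 14 = 9. The loss is 14 − 3 = 11 in every subsequent period, with present value 11·β/(1−β).
Deviation is unprofitable when 11·β/(1−β) ≥ 9, i.e. β/(1−β) ≥ 9/11.
Equivalently β ≥ 9/(9+11) = 9/20.

9/20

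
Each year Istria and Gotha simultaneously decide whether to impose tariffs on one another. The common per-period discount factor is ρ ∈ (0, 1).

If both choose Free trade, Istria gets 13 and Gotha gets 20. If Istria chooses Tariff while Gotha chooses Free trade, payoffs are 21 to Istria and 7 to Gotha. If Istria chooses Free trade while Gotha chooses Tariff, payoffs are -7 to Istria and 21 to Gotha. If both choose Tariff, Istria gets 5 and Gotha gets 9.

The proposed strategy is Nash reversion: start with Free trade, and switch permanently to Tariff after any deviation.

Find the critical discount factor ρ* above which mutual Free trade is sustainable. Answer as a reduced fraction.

1/2

Istria: cooperation gives 13 each period; deviation gives 21 once then 5 forever.
  13/(1−ρ) ≥ 21 + 5ρ/(1−ρ) ⇒ ρ ≥ 8/16 = 1/2.
Gotha: cooperation gives 20 each period; deviation gives 21 once then 9 forever.
  ρ ≥ 1/12.
Both must hold, so the binding constraint is Istria's: ρ ≥ 1/2.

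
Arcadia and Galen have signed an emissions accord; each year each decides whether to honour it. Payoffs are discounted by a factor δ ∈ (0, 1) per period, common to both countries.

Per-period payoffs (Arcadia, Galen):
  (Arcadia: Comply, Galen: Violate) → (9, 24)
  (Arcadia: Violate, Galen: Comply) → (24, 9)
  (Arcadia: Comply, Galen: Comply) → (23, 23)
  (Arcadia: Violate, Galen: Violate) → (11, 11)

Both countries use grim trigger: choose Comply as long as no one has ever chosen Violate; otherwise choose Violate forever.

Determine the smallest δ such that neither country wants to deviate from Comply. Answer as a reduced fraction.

Under grim trigger the critical discount factor is (T−C)/(T−P) with T = 24, C = 23, P = 11.
δ* = (24−23)/(24−11) = 1/13.

1/13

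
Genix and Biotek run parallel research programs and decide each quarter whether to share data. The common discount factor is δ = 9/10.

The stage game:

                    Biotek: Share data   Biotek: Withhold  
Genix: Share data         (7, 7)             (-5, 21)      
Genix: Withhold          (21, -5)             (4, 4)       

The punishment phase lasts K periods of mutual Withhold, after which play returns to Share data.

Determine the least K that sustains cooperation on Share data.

IC: δ(1−δ^K)/(1−δ) ≥ (21−7)/(7−4) = 14/3.
With δ = 9/10: need 1 − δ^K ≥ 14/3·(1−9/10)/(9/10), i.e. δ^K ≤ 0.4815.
Since (9/10)^6 = 0.5314 and (9/10)^7 = 0.4783, the smallest such K is 7.

7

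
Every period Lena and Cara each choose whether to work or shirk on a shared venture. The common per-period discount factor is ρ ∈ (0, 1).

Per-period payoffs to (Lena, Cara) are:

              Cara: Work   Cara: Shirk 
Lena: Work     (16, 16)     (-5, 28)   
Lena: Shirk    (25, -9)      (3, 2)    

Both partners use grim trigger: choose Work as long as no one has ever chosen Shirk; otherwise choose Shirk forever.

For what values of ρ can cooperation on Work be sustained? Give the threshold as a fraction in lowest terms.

Lena: cooperation gives 16 each period; deviation gives 25 once then 3 forever.
  16/(1−ρ) ≥ 25 + 3ρ/(1−ρ) ⇒ ρ ≥ 9/22.
Cara: cooperation gives 16 each period; deviation gives 28 once then 2 forever.
  ρ ≥ 12/26 = 6/13.
Both must hold, so the binding constraint is Cara's: ρ ≥ 6/13.

6/13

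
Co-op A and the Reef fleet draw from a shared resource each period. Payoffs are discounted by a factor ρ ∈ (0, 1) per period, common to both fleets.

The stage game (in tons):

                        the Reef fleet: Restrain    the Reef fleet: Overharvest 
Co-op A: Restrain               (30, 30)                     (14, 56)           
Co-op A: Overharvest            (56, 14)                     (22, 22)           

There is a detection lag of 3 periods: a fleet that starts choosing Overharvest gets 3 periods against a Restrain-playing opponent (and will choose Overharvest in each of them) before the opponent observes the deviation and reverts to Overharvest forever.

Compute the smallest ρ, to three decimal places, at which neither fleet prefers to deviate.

0.914

A deviator earns 56 for 3 periods, then 22 forever; cooperating earns 30 forever. Multiplying the IC by (1−ρ):
30 ≥ 56(1−ρ^3) + 22ρ^3, so 34·ρ^3 ≥ 26 and ρ^3 ≥ 13/17.
ρ ≥ (13/17)^(1/3) ≈ 0.914.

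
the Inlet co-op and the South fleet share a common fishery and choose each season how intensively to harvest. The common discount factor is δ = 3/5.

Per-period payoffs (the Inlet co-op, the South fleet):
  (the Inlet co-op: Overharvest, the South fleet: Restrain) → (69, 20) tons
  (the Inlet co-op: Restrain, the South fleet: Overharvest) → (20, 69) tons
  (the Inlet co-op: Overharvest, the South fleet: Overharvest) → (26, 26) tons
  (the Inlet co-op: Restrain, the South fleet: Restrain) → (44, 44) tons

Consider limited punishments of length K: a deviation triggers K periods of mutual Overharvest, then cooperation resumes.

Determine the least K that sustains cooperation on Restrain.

6

No profitable deviation requires (44−26)(δ+…+δ^K) ≥ 69−44, i.e. δ+…+δ^K ≥ 25/18 ≈ 1.3889.
With δ = 3/5, the partial sums are K=1: 0.6000, K=2: 0.9600, K=3: 1.1760, K=4: 1.3056, K=5: 1.3834, K=6: 1.4300.
K = 6 is the first length at which the sum reaches 1.3889.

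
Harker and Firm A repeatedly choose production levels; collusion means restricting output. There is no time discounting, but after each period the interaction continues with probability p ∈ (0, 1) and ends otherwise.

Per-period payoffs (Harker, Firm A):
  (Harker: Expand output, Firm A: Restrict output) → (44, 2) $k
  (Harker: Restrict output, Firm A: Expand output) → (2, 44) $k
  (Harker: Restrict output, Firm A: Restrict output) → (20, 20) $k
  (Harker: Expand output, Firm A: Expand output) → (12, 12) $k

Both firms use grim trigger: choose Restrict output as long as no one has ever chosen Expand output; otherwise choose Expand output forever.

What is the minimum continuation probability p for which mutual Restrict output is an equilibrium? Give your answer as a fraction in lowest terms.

3/4

Expected cooperation value is 20 + p·20 + p²·20 + … = 20/(1−p); deviation gives 44 + p·12/(1−p).
20 ≥ 44(1−p) + 12p ⇒ 32p ≥ 24 ⇒ p ≥ 24/32 = 3/4.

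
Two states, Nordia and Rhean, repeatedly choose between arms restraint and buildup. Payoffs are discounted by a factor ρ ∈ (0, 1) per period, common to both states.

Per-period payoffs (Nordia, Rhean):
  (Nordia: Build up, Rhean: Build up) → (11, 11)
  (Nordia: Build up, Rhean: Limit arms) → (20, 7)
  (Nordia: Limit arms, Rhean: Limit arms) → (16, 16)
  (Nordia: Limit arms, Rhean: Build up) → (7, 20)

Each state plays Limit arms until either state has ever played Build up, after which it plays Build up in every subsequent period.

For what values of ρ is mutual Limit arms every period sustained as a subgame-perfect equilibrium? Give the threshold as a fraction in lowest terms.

4/9

One-period gain from deviating is 20 − 16 = 4. The loss is 16 − 11 = 5 in every subsequent period, with present value 5·ρ/(1−ρ).
Deviation is unprofitable when 5·ρ/(1−ρ) ≥ 4, i.e. ρ/(1−ρ) ≥ 4/5.
Equivalently ρ ≥ 4/(4+5) = 4/9.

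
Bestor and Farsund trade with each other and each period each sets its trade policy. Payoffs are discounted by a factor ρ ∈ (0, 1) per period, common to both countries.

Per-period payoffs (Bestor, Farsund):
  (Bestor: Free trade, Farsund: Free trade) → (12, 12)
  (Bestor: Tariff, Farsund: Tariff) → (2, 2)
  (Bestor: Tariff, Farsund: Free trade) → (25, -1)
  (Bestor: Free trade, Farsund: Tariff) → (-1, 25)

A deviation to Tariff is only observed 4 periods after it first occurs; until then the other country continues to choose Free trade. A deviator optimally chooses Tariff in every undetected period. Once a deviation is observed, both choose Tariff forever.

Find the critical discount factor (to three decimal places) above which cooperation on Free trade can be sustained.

A deviator earns 25 for 4 periods, then 2 forever; cooperating earns 12 forever. Multiplying the IC by (1−ρ):
12 ≥ 25(1−ρ^4) + 2ρ^4, so 23·ρ^4 ≥ 13 and ρ^4 ≥ 13/23.
ρ ≥ (13/23)^(1/4) ≈ 0.867.

0.867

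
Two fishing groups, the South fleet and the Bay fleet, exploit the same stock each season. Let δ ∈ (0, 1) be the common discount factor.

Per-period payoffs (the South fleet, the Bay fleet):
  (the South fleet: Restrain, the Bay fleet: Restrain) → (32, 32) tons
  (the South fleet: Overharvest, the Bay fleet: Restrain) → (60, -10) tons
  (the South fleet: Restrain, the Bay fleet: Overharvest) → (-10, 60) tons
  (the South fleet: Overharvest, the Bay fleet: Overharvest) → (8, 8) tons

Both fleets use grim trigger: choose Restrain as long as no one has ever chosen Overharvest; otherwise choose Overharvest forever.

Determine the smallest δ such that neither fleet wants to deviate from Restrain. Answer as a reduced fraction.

Cooperation forever yields 32 each period: 32/(1−δ).
Deviating yields 60 once, then 8 forever: 60 + 8δ/(1−δ).
No profitable deviation requires 32/(1−δ) ≥ 60 + 8δ/(1−δ).
Multiplying by (1−δ): 32 ≥ 60(1−δ) + 8δ = 60 − 52δ.
So 52δ ≥ 28, i.e. δ ≥ 28/52 = 7/13.

7/13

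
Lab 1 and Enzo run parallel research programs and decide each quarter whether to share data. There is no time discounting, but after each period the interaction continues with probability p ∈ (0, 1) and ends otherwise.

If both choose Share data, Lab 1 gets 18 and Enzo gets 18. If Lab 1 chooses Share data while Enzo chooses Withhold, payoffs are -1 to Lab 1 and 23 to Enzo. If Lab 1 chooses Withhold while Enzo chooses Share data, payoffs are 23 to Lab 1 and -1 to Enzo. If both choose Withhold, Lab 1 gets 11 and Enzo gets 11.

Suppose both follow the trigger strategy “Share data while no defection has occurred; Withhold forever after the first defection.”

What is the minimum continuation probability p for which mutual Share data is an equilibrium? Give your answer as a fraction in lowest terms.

Expected cooperation value is 18 + p·18 + p²·18 + … = 18/(1−p); deviation gives 23 + p·11/(1−p).
18 ≥ 23(1−p) + 11p ⇒ 12p ≥ 5 ⇒ p ≥ 5/12.

5/12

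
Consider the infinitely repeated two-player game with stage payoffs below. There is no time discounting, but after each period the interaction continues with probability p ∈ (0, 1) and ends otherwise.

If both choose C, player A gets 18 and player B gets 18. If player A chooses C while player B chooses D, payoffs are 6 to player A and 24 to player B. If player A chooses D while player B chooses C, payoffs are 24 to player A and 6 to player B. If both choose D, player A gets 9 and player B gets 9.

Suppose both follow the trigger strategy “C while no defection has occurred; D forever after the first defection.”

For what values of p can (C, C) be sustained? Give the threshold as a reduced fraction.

Expected cooperation value is 18 + p·18 + p²·18 + … = 18/(1−p); deviation gives 24 + p·9/(1−p).
18 ≥ 24(1−p) + 9p ⇒ 15p ≥ 6 ⇒ p ≥ 6/15 = 2/5.

2/5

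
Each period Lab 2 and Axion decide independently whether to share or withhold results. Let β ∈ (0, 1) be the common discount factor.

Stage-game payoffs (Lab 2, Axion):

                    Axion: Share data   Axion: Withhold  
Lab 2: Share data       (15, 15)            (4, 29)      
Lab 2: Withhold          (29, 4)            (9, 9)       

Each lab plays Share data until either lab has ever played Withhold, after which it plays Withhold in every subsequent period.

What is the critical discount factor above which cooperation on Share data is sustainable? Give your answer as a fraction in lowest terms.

7/10

Cooperation forever yields 15 each period: 15/(1−β).
Deviating yields 29 once, then 9 forever: 29 + 9β/(1−β).
No profitable deviation requires 15/(1−β) ≥ 29 + 9β/(1−β).
Multiplying by (1−β): 15 ≥ 29(1−β) + 9β = 29 − 20β.
So 20β ≥ 14, i.e. β ≥ 14/20 = 7/10.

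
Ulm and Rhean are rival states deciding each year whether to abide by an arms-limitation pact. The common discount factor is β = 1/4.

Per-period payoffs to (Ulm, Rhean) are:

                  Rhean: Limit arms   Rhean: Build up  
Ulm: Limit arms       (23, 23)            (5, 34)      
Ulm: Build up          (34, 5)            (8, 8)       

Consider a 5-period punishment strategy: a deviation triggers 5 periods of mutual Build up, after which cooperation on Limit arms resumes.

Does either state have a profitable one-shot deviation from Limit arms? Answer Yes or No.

Yes

Comparing payoff streams over the 6 periods until play realigns: cooperate → 23(1+β+…+β^5); deviate → 34 + 8(β+…+β^5).
Cooperation is sustained iff (23−8)(β+…+β^5) ≥ 34−23.
β+…+β^5 = 1/4·(1−(1/4)^5)/(1−1/4) = 0.3330, and (34−23)/(23−8) = 0.7333.
0.3330 < 0.7333, so cooperation is not sustainable.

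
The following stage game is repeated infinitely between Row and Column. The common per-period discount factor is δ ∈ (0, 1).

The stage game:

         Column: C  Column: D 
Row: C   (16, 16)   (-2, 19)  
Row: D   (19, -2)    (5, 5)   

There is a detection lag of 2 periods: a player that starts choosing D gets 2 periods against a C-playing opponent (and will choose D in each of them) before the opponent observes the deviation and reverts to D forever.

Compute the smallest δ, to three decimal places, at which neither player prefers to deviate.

0.463

A deviator earns 19 for 2 periods, then 5 forever; cooperating earns 16 forever. Multiplying the IC by (1−δ):
16 ≥ 19(1−δ^2) + 5δ^2, so 14·δ^2 ≥ 3 and δ^2 ≥ 3/14.
δ ≥ (3/14)^(1/2) ≈ 0.463.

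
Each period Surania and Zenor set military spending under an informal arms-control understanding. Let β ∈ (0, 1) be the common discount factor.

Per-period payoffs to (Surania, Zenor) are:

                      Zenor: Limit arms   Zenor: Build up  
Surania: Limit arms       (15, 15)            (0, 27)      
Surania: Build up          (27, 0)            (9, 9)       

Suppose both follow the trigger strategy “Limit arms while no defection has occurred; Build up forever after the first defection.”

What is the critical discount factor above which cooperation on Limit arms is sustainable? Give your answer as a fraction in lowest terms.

2/3

15/(1−β) ≥ 27 + 9β/(1−β)
15 ≥ 27 − 18β
β ≥ 12/18 = 2/3.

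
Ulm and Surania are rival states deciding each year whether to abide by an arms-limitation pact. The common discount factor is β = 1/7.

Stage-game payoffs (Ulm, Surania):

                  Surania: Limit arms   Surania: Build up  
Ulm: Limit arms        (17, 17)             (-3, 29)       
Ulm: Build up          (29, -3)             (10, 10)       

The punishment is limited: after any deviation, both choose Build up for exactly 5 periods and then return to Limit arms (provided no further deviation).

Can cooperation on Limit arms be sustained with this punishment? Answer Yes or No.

IC: β+…+β^5 ≥ (29−17)/(17−10) = 12/7.
At β = 1/7: partial sum = 0.1667 < 1.7143. Cooperation not sustainable.

No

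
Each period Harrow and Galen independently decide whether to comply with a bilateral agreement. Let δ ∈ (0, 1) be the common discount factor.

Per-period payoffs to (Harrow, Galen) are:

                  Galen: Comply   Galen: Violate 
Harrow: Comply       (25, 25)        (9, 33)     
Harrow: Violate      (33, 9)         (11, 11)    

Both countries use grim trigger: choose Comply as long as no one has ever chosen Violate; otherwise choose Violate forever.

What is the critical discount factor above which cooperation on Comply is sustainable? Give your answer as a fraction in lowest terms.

25/(1−δ) ≥ 33 + 11δ/(1−δ)
25 ≥ 33 − 22δ
δ ≥ 8/22 = 4/11.

4/11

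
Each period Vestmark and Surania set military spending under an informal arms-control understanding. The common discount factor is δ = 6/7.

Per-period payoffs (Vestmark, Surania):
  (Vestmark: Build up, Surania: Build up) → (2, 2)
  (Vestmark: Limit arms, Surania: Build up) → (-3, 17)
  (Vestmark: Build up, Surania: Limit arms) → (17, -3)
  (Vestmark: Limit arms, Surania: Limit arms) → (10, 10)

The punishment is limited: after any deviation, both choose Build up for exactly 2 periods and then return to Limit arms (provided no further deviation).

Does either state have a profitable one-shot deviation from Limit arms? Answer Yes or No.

Comparing payoff streams over the 3 periods until play realigns: cooperate → 10(1+δ+…+δ^2); deviate → 17 + 2(δ+…+δ^2).
Cooperation is sustained iff (10−2)(δ+…+δ^2) ≥ 17−10.
δ+…+δ^2 = 6/7·(1−(6/7)^2)/(1−6/7) = 1.5918, and (17−10)/(10−2) = 0.8750.
1.5918 ≥ 0.8750, so cooperation is sustainable.

No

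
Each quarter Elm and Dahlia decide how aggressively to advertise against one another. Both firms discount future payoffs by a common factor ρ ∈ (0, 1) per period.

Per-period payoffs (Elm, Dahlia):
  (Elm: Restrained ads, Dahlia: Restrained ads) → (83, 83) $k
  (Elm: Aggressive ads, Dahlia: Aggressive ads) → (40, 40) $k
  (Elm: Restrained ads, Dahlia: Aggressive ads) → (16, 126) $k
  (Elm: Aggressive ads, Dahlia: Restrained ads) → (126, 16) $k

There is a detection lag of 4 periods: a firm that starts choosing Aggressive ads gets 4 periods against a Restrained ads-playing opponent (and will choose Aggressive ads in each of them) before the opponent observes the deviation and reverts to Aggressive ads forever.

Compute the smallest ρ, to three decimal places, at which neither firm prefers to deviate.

0.841

A deviator earns 126 for 4 periods, then 40 forever; cooperating earns 83 forever. Multiplying the IC by (1−ρ):
83 ≥ 126(1−ρ^4) + 40ρ^4, so 86·ρ^4 ≥ 43 and ρ^4 ≥ 1/2.
ρ ≥ (1/2)^(1/4) ≈ 0.841.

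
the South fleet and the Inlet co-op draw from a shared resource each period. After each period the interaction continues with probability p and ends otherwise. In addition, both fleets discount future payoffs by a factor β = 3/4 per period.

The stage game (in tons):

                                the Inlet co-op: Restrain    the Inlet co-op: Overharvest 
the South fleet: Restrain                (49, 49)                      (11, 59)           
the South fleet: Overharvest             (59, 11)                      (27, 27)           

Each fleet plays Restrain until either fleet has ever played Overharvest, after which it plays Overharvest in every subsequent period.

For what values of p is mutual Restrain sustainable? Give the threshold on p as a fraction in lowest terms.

Expected continuation weight on next period's payoff is β·p = 3/4·p, which plays the role of the discount factor.
Cooperation requires 3/4·p ≥ (59−49)/(59−27) = 5/16, hence p ≥ 5/12.

5/12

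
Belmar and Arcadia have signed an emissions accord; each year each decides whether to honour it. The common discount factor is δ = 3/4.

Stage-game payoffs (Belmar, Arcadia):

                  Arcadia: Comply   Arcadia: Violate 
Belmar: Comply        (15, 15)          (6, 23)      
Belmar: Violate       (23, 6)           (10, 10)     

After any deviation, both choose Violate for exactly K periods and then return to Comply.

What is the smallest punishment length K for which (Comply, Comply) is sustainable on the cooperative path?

No profitable deviation requires (15−10)(δ+…+δ^K) ≥ 23−15, i.e. δ+…+δ^K ≥ 8/5 ≈ 1.6000.
With δ = 3/4, the partial sums are K=1: 0.7500, K=2: 1.3125, K=3: 1.7344.
K = 3 is the first length at which the sum reaches 1.6000.

3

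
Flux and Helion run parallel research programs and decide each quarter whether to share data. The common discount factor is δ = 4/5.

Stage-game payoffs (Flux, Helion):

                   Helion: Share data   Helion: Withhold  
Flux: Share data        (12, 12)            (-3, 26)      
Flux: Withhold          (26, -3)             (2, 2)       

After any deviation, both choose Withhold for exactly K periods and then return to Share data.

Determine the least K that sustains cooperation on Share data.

No profitable deviation requires (12−2)(δ+…+δ^K) ≥ 26−12, i.e. δ+…+δ^K ≥ 7/5 ≈ 1.4000.
With δ = 4/5, the partial sums are K=1: 0.8000, K=2: 1.4400.
K = 2 is the first length at which the sum reaches 1.4000.

2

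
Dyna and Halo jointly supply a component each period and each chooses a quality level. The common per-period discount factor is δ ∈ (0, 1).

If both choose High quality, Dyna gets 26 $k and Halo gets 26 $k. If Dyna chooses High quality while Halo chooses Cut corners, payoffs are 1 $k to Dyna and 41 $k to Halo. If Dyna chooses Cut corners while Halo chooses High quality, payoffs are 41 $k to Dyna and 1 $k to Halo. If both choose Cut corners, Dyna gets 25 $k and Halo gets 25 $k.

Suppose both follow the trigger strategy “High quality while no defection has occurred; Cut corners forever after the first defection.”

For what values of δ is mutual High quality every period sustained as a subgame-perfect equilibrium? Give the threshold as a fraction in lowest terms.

Under grim trigger the critical discount factor is (T−C)/(T−P) with T = 41, C = 26, P = 25.
δ* = (41−26)/(41−25) = 15/16.

15/16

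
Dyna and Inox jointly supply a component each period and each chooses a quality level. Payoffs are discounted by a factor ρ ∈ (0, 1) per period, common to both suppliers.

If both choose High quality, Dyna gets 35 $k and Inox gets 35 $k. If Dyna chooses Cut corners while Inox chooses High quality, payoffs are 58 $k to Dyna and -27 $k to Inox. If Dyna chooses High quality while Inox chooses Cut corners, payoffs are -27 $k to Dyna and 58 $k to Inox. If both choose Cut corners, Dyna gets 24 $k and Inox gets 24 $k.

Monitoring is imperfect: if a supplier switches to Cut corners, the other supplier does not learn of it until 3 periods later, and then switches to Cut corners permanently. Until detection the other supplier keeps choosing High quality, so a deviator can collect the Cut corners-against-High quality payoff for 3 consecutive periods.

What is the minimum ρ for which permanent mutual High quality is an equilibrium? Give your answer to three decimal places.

0.878

A deviator earns 58 for 3 periods, then 24 forever; cooperating earns 35 forever. Multiplying the IC by (1−ρ):
35 ≥ 58(1−ρ^3) + 24ρ^3, so 34·ρ^3 ≥ 23 and ρ^3 ≥ 23/34.
ρ ≥ (23/34)^(1/3) ≈ 0.878.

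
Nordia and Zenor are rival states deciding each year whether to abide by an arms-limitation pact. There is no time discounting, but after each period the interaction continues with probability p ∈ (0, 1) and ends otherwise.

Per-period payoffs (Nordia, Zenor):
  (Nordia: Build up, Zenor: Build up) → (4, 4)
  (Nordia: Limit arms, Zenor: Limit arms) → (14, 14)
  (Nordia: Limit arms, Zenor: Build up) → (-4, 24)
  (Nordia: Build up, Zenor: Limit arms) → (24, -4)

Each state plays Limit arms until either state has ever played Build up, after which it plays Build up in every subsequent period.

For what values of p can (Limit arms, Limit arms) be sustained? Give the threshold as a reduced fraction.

Expected cooperation value is 14 + p·14 + p²·14 + … = 14/(1−p); deviation gives 24 + p·4/(1−p).
14 ≥ 24(1−p) + 4p ⇒ 20p ≥ 10 ⇒ p ≥ 10/20 = 1/2.

1/2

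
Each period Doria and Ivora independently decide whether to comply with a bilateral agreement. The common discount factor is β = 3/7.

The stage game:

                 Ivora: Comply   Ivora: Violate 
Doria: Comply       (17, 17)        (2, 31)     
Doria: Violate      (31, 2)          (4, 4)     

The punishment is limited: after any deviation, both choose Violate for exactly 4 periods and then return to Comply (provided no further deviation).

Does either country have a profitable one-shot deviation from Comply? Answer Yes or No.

Comparing payoff streams over the 5 periods until play realigns: cooperate → 17(1+β+…+β^4); deviate → 31 + 4(β+…+β^4).
Cooperation is sustained iff (17−4)(β+…+β^4) ≥ 31−17.
β+…+β^4 = 3/7·(1−(3/7)^4)/(1−3/7) = 0.7247, and (31−17)/(17−4) = 1.0769.
0.7247 < 1.0769, so cooperation is not sustainable.

Yes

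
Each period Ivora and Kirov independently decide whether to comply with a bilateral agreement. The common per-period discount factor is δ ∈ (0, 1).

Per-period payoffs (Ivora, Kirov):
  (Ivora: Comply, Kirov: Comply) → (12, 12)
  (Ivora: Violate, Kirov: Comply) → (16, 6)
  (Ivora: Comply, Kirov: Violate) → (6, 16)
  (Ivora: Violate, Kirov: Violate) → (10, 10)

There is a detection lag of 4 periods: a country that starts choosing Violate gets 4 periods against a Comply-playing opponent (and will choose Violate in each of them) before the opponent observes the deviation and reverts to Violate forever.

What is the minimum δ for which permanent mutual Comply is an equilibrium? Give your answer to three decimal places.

A deviator earns 16 for 4 periods, then 10 forever; cooperating earns 12 forever. Multiplying the IC by (1−δ):
12 ≥ 16(1−δ^4) + 10δ^4, so 6·δ^4 ≥ 4 and δ^4 ≥ 2/3.
δ ≥ (2/3)^(1/4) ≈ 0.904.

0.904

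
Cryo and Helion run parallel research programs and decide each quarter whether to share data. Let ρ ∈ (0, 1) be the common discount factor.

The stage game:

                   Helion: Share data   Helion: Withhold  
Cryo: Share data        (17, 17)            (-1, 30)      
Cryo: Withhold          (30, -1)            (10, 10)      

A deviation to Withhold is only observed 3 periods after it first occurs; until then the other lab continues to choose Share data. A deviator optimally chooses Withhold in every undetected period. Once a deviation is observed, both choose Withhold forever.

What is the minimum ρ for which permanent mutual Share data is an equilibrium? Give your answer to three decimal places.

A deviator earns 30 for 3 periods, then 10 forever; cooperating earns 17 forever. Multiplying the IC by (1−ρ):
17 ≥ 30(1−ρ^3) + 10ρ^3, so 20·ρ^3 ≥ 13 and ρ^3 ≥ 13/20.
ρ ≥ (13/20)^(1/3) ≈ 0.866.

0.866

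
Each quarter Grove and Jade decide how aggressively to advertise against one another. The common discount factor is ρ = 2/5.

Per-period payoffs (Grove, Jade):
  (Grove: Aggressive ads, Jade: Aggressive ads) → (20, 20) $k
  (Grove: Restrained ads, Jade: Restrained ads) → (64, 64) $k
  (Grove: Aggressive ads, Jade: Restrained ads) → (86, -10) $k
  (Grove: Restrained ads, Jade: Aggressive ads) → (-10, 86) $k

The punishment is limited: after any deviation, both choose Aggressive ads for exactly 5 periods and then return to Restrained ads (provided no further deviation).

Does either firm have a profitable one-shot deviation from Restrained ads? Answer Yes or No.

No

IC: ρ+…+ρ^5 ≥ (86−64)/(64−20) = 1/2.
At ρ = 2/5: partial sum = 0.6598 ≥ 0.5000. Cooperation sustainable.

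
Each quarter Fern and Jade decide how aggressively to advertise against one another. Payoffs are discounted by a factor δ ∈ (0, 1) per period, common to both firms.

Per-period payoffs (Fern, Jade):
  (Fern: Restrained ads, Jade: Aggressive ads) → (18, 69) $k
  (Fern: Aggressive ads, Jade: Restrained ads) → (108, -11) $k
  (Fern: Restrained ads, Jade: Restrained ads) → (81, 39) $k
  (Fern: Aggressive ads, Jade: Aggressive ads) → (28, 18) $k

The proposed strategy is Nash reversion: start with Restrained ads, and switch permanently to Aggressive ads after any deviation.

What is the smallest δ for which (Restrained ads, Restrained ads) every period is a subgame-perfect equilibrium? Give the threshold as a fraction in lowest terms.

10/17

Fern's threshold: (108−81)/(108−28) = 27/80.
Jade's threshold: (69−39)/(69−18) = 10/17.
27/80 < 10/17, so Jade binds and δ* = 10/17.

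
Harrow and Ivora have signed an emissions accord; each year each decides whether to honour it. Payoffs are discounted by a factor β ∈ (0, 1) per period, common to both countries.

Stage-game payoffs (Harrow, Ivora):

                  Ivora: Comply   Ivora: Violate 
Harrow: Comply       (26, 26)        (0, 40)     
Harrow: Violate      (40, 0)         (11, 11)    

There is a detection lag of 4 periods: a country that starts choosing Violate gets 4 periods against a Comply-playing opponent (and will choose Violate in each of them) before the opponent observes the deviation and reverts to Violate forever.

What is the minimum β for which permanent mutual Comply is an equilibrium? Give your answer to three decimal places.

The best deviation is to choose Violate for all 4 undetected periods, earning 40 each, then 11 forever once detected.
Deviation value: 40(1−β^4)/(1−β) + 11β^4/(1−β); cooperation value: 26/(1−β).
IC: 26 ≥ 40(1−β^4) + 11β^4 = 40 − 29β^4.
So β^4 ≥ 14/29, giving β ≥ (14/29)^(1/4) ≈ 0.834.

0.834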